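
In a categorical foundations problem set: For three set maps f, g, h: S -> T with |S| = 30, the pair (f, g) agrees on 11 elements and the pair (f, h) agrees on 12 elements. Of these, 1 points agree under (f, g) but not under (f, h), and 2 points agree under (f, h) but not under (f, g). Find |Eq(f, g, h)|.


Eq(f, g, h) is the triple-agreement set: points in S where all three
maps take the same value. Using inclusion-exclusion on the pairwise data:
Pair (f, g) agrees on 11 points; pair (f, h) on 12 points.
Points agreeing under (f, g) but not (f, h) = 1; under (f, h) but not (f, g) = 2.
Triple-agreement = agreement-in-(f, g) minus points that agree under (f, g) but not (f, h):
|Eq(f, g, h)| = 11 - 1 = 10
(cross-check via (f, h): 12 - 2 = 10.)

10


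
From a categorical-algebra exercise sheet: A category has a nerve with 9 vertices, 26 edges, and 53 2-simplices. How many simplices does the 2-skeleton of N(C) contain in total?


The 2-skeleton of the nerve N(C) consists of simplices in dimensions 0, 1, 2:
  |N(C)_0| = 9 (objects)
  |N(C)_1| = 26 (morphisms)
  |N(C)_2| = 53 (composable pairs)
Total = 9 + 26 + 53 = 88

88


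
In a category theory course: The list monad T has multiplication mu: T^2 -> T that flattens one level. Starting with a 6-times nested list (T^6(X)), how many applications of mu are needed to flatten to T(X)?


Each application of mu: T^2 -> T removes one layer of nesting.
Starting at depth 6 (i.e., T^6(X)), we need to reach T(X).
Number of mu applications = 6 - 1 = 5

5


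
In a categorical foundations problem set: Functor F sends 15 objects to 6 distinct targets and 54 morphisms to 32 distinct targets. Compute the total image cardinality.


The image of F consists of distinct objects and distinct morphisms.
|Im(F)| on objects = 6
|Im(F)| on morphisms = 32
Total image cardinality = 6 + 32 = 38

38


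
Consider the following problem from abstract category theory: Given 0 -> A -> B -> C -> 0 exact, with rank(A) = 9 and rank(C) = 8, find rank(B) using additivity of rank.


For a short exact sequence 0 -> A -> B -> C -> 0,
rank is additive: rank(B) = rank(A) + rank(C).
rank(B) = 9 + 8 = 17

17


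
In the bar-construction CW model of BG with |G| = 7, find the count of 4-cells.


In the bar-construction CW model of BG, the n-cells are indexed by
n-tuples [g_1|...|g_n] of non-identity elements of G (degenerate
simplices with some g_i = e do not contribute cells), so there are
(|G| - 1)^n n-cells.
For dim = 4 with |G| = 7:
cells = (7 - 1)^4 = 6^4 = 1296

1296


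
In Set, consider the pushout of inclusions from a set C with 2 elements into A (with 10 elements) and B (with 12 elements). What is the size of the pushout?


The pushout A +_C B identifies the images of C in A and B.
|A +_C B| = |A| + |B| - |C| (for injections).
= 10 + 12 - 2 = 20

20


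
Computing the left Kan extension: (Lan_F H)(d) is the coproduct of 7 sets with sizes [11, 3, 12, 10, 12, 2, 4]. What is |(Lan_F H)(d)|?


Pointwise, the left Kan extension (Lan_F H)(d) is the colimit, indexed
by the comma category (F downarrow d), of H composed with the
projection (F downarrow d) -> C. Here that colimit is given
as a coproduct (disjoint union) of sets, so its cardinality is the
sum of the sizes of the summands.
Coproduct of sets with sizes: 11 + 3 + 12 + 10 + 12 + 2 + 4
= 54

54


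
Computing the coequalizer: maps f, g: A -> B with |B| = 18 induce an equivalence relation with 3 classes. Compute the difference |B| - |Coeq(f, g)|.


The coequalizer Coeq(f, g) = B / ~ has one element per equivalence class.
|B| = 18, |Coeq(f, g)| = 3.
|B| - |Coeq(f, g)| = 18 - 3 = 15.

15


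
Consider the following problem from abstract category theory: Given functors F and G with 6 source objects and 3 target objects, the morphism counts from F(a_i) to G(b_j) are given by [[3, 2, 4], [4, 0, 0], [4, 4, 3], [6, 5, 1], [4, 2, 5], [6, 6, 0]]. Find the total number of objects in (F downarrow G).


Objects of (F downarrow G) are triples (a, b, h: F(a)->G(b)).
The count equals the sum of all entries in the hom-matrix.
sum(row 0) = 9
sum(row 1) = 4
sum(row 2) = 11
sum(row 3) = 12
sum(row 4) = 11
sum(row 5) = 12
Grand total = 59

59


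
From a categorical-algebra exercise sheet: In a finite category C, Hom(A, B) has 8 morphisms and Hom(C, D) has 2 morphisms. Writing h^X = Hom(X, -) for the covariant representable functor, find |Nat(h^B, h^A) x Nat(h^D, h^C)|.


By the Yoneda lemma, Nat(h^B, h^A) is isomorphic to Hom(A, B),
so |Nat(h^B, h^A)| = |Hom(A, B)| and |Nat(h^D, h^C)| = |Hom(C, D)|.
|Hom(A, B)| = 8, |Hom(C, D)| = 2.
|Nat(h^B, h^A) x Nat(h^D, h^C)| = 8 * 2 = 16

16


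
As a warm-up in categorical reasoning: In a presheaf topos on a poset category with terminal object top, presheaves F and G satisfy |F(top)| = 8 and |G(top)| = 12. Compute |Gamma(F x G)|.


Global sections of a presheaf on a poset with terminal top satisfy
Gamma(H) ~ H(top). Presheaves admit pointwise products, so
(F x G)(top) = F(top) x G(top) (Cartesian product).
|Gamma(F x G)| = |F(top)| * |G(top)| = 8 * 12 = 96.

96


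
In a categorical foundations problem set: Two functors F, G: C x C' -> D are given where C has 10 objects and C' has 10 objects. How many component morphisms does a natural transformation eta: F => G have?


A natural transformation eta: F => G assigns one component morphism per
object of the domain category.
The domain is the product category C x C', so
|Ob(C x C')| = |Ob(C)| * |Ob(C')| = 10 * 10 = 100.
Therefore eta has 100 component morphisms.

100


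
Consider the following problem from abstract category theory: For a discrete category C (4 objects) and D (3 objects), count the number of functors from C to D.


A functor from a discrete category C to D is determined by
where each object maps. Each of the 4 objects of C can map
to any of the 3 objects of D independently.
Number of functors = 3^4 = 81

81


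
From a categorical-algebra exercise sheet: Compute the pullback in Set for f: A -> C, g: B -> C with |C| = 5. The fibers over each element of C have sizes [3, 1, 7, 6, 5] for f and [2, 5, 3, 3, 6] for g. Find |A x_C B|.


The pullback A x_C B consists of pairs (a, b) with f(a) = g(b).
For each element c in C, the fiber product has |f^-1(c)| * |g^-1(c)| elements.
Summing over C: 3 * 2 + 1 * 5 + 7 * 3 + 6 * 3 + 5 * 6
= 6 + 5 + 21 + 18 + 30 = 80

80


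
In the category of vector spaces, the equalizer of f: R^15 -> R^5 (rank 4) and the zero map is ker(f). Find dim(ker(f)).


The equalizer of f and the zero map is ker(f).
By the rank-nullity theorem: dim(ker(f)) = dim(domain) - rank(f).
dim(ker(f)) = 15 - 4 = 11

11


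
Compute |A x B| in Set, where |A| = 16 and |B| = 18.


In Set, the product A x B is the Cartesian product.
By the universal property, |A x B| = |A| * |B|.
|A x B| = 16 * 18 = 288

288


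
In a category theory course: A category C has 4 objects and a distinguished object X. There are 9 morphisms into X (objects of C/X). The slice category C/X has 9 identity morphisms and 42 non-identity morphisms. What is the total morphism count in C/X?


In the slice category C/X, objects are morphisms to X.
Identity morphisms: 9 (one per object of C/X).
Non-identity morphisms: 42.
Total = 9 + 42 = 51

51


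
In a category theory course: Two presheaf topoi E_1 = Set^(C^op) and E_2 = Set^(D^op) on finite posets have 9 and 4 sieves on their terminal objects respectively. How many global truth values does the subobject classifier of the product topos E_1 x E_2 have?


In a product of presheaf topoi E_1 x E_2, the subobject classifier
is Omega = Omega_1 x Omega_2 (componentwise), so
|Omega(top)| = |Omega_1(top_1)| * |Omega_2(top_2)|.
= 9 * 4 = 36.

36


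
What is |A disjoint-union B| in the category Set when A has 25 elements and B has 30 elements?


In Set, the coproduct A + B is the disjoint union.
|A + B| = |A| + |B| = 25 + 30 = 55

55


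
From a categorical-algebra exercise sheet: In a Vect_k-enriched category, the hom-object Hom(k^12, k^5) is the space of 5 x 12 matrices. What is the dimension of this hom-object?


In Vect-enriched categories, Hom(k^n, k^m) is the space of m x n matrices.
dim(Hom(k^12, k^5)) = 5 * 12 = 60

60


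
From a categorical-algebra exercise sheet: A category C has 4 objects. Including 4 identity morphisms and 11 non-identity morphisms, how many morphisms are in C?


Each object has an identity morphism, giving 4 identities.
Adding the 11 non-identity morphisms:
Total = 4 + 11 = 15

15


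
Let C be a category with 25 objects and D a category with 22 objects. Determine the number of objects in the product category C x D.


The product category C x D has objects that are pairs (c, d).
Number of pairs = |Ob(C)| * |Ob(D)| = 25 * 22 = 550

550


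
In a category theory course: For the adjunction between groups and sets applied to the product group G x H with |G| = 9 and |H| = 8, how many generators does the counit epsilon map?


The counit epsilon_K: F(U(K)) -> K of the Free-Forgetful adjunction
maps |K| generators of F(U(K)) into K. For K = G x H (the product group),
|G x H| = |G| * |H|.
Total generators mapped = 9 * 8 = 72.

72


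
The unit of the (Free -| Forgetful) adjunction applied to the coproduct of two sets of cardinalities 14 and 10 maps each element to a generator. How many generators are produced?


The unit eta_X: X -> U(F(X)) of the Free-Forgetful adjunction
maps each element of X to a generator of F(X). For X = S + T (disjoint
union in Set), |S + T| = |S| + |T|.
Total mappings = 14 + 10 = 24.

24


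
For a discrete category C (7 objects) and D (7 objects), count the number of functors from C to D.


A functor from a discrete category C to D is determined by
where each object maps. Each of the 7 objects of C can map
to any of the 7 objects of D independently.
Number of functors = 7^7 = 823543

823543


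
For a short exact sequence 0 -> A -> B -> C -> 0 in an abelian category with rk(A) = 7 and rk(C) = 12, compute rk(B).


For a short exact sequence 0 -> A -> B -> C -> 0,
rank is additive: rank(B) = rank(A) + rank(C).
rank(B) = 7 + 12 = 19

19


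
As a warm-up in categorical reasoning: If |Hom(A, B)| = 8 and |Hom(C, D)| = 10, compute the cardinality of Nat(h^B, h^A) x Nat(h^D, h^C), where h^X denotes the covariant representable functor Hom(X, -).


By the Yoneda lemma, Nat(h^B, h^A) is isomorphic to Hom(A, B),
so |Nat(h^B, h^A)| = |Hom(A, B)| and |Nat(h^D, h^C)| = |Hom(C, D)|.
|Hom(A, B)| = 8, |Hom(C, D)| = 10.
|Nat(h^B, h^A) x Nat(h^D, h^C)| = 8 * 10 = 80

80


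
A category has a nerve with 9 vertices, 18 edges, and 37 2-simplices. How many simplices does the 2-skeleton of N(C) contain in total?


The 2-skeleton of the nerve N(C) consists of simplices in dimensions 0, 1, 2:
  |N(C)_0| = 9 (objects)
  |N(C)_1| = 18 (morphisms)
  |N(C)_2| = 37 (composable pairs)
Total = 9 + 18 + 37 = 64

64


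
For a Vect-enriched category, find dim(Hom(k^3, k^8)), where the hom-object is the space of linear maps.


In Vect-enriched categories, Hom(k^n, k^m) is the space of m x n matrices.
dim(Hom(k^3, k^8)) = 8 * 3 = 24

24


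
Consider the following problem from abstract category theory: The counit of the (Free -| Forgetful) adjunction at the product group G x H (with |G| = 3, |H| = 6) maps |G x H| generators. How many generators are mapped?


The counit epsilon_K: F(U(K)) -> K of the Free-Forgetful adjunction
maps |K| generators of F(U(K)) into K. For K = G x H (the product group),
|G x H| = |G| * |H|.
Total generators mapped = 3 * 6 = 18.

18


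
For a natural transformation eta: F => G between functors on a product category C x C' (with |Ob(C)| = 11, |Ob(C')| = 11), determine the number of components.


A natural transformation eta: F => G assigns one component morphism per
object of the domain category.
The domain is the product category C x C', so
|Ob(C x C')| = |Ob(C)| * |Ob(C')| = 11 * 11 = 121.
Therefore eta has 121 component morphisms.

121


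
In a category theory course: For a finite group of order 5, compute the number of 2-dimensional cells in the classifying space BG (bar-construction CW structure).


In the bar-construction CW model of BG, the n-cells are indexed by
n-tuples [g_1|...|g_n] of non-identity elements of G (degenerate
simplices with some g_i = e do not contribute cells), so there are
(|G| - 1)^n n-cells.
For dim = 2 with |G| = 5:
cells = (5 - 1)^2 = 4^2 = 16

16


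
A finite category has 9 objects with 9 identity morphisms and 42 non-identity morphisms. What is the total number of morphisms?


Each object has an identity morphism, giving 9 identities.
Adding the 42 non-identity morphisms:
Total = 9 + 42 = 51

51


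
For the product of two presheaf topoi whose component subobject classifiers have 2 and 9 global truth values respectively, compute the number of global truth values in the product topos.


In a product of presheaf topoi E_1 x E_2, the subobject classifier
is Omega = Omega_1 x Omega_2 (componentwise), so
|Omega(top)| = |Omega_1(top_1)| * |Omega_2(top_2)|.
= 2 * 9 = 18.

18


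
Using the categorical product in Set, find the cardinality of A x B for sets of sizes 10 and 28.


In Set, the product A x B is the Cartesian product.
By the universal property, |A x B| = |A| * |B|.
|A x B| = 10 * 28 = 280

280


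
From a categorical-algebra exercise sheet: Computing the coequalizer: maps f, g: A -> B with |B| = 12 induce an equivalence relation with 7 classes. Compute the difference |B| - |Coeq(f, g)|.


The coequalizer Coeq(f, g) = B / ~ has one element per equivalence class.
|B| = 12, |Coeq(f, g)| = 7.
|B| - |Coeq(f, g)| = 12 - 7 = 5.

5


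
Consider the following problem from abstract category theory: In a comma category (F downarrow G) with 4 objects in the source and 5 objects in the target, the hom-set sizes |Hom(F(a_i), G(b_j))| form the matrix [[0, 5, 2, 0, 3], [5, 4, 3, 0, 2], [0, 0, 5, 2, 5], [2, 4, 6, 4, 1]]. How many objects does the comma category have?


Objects of (F downarrow G) are triples (a, b, h: F(a)->G(b)).
The count equals the sum of all entries in the hom-matrix.
sum(row 0) = 10
sum(row 1) = 14
sum(row 2) = 12
sum(row 3) = 17
Grand total = 53

53


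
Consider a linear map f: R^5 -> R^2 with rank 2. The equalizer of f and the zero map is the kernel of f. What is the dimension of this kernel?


The equalizer of f and the zero map is ker(f).
By the rank-nullity theorem: dim(ker(f)) = dim(domain) - rank(f).
dim(ker(f)) = 5 - 2 = 3

3


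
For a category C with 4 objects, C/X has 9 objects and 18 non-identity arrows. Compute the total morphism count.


In the slice category C/X, objects are morphisms to X.
Identity morphisms: 9 (one per object of C/X).
Non-identity morphisms: 18.
Total = 9 + 18 = 27

27


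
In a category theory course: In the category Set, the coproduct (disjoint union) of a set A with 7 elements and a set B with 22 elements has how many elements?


In Set, the coproduct A + B is the disjoint union.
|A + B| = |A| + |B| = 7 + 22 = 29

29


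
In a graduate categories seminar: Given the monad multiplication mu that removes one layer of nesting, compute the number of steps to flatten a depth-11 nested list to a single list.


Each application of mu: T^2 -> T removes one layer of nesting.
Starting at depth 11 (i.e., T^11(X)), we need to reach T(X).
Number of mu applications = 11 - 1 = 10

10


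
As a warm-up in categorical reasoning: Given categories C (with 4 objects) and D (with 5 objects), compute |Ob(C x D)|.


The product category C x D has objects that are pairs (c, d).
Number of pairs = |Ob(C)| * |Ob(D)| = 4 * 5 = 20

20


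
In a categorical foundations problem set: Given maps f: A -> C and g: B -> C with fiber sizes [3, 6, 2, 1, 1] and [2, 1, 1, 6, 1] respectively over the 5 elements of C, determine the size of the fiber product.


The pullback A x_C B consists of pairs (a, b) with f(a) = g(b).
For each element c in C, the fiber product has |f^-1(c)| * |g^-1(c)| elements.
Summing over C: 3 * 2 + 6 * 1 + 2 * 1 + 1 * 6 + 1 * 1
= 6 + 6 + 2 + 6 + 1 = 21

21


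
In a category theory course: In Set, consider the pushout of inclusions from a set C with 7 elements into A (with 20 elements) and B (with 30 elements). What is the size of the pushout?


The pushout A +_C B identifies the images of C in A and B.
|A +_C B| = |A| + |B| - |C| (for injections).
= 20 + 30 - 7 = 43

43


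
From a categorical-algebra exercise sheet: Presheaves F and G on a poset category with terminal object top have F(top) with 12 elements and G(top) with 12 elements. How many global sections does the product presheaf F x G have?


Global sections of a presheaf on a poset with terminal top satisfy
Gamma(H) ~ H(top). Presheaves admit pointwise products, so
(F x G)(top) = F(top) x G(top) (Cartesian product).
|Gamma(F x G)| = |F(top)| * |G(top)| = 12 * 12 = 144.

144


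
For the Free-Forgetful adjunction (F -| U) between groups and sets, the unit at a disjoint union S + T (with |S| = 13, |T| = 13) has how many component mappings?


The unit eta_X: X -> U(F(X)) of the Free-Forgetful adjunction
maps each element of X to a generator of F(X). For X = S + T (disjoint
union in Set), |S + T| = |S| + |T|.
Total mappings = 13 + 13 = 26.

26


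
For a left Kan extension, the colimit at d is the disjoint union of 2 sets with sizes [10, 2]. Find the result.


Pointwise, the left Kan extension (Lan_F H)(d) is the colimit, indexed
by the comma category (F downarrow d), of H composed with the
projection (F downarrow d) -> C. Here that colimit is given
as a coproduct (disjoint union) of sets, so its cardinality is the
sum of the sizes of the summands.
Coproduct of sets with sizes: 10 + 2
= 12

12


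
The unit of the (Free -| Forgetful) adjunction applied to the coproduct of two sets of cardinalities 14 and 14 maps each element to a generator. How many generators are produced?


The unit eta_X: X -> U(F(X)) of the Free-Forgetful adjunction
maps each element of X to a generator of F(X). For X = S + T (disjoint
union in Set), |S + T| = |S| + |T|.
Total mappings = 14 + 14 = 28.

28


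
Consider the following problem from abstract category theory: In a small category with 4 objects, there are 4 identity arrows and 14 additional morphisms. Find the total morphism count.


Each object has an identity morphism, giving 4 identities.
Adding the 14 non-identity morphisms:
Total = 4 + 14 = 18

18


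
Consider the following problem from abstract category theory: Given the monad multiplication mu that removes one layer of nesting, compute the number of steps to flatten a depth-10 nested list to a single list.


Each application of mu: T^2 -> T removes one layer of nesting.
Starting at depth 10 (i.e., T^10(X)), we need to reach T(X).
Number of mu applications = 10 - 1 = 9

9


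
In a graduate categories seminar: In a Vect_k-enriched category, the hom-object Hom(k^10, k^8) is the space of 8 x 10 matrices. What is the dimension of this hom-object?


In Vect-enriched categories, Hom(k^n, k^m) is the space of m x n matrices.
dim(Hom(k^10, k^8)) = 8 * 10 = 80

80


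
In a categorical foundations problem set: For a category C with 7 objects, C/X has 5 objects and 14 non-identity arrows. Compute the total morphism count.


In the slice category C/X, objects are morphisms to X.
Identity morphisms: 5 (one per object of C/X).
Non-identity morphisms: 14.
Total = 5 + 14 = 19

19


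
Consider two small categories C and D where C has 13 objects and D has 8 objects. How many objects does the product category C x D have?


The product category C x D has objects that are pairs (c, d).
Number of pairs = |Ob(C)| * |Ob(D)| = 13 * 8 = 104

104


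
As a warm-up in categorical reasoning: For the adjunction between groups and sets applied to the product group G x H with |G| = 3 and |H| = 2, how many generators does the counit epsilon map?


The counit epsilon_K: F(U(K)) -> K of the Free-Forgetful adjunction
maps |K| generators of F(U(K)) into K. For K = G x H (the product group),
|G x H| = |G| * |H|.
Total generators mapped = 3 * 2 = 6.

6


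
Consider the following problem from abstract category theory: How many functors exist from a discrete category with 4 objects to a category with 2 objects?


A functor from a discrete category C to D is determined by
where each object maps. Each of the 4 objects of C can map
to any of the 2 objects of D independently.
Number of functors = 2^4 = 16

16


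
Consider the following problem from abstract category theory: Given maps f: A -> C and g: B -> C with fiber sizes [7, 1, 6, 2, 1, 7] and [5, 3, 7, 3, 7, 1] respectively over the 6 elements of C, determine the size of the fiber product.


The pullback A x_C B consists of pairs (a, b) with f(a) = g(b).
For each element c in C, the fiber product has |f^-1(c)| * |g^-1(c)| elements.
Summing over C: 7 * 5 + 1 * 3 + 6 * 7 + 2 * 3 + 1 * 7 + 7 * 1
= 35 + 3 + 42 + 6 + 7 + 7 = 100

100


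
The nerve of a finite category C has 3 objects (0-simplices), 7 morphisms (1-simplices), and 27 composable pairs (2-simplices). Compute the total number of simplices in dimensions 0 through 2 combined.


The 2-skeleton of the nerve N(C) consists of simplices in dimensions 0, 1, 2:
  |N(C)_0| = 3 (objects)
  |N(C)_1| = 7 (morphisms)
  |N(C)_2| = 27 (composable pairs)
Total = 3 + 7 + 27 = 37

37


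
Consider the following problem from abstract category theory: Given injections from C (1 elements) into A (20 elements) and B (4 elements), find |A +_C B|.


The pushout A +_C B identifies the images of C in A and B.
|A +_C B| = |A| + |B| - |C| (for injections).
= 20 + 4 - 1 = 23

23


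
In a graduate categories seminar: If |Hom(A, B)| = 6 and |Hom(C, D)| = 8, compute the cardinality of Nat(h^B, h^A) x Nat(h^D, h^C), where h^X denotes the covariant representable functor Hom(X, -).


By the Yoneda lemma, Nat(h^B, h^A) is isomorphic to Hom(A, B),
so |Nat(h^B, h^A)| = |Hom(A, B)| and |Nat(h^D, h^C)| = |Hom(C, D)|.
|Hom(A, B)| = 6, |Hom(C, D)| = 8.
|Nat(h^B, h^A) x Nat(h^D, h^C)| = 6 * 8 = 48

48


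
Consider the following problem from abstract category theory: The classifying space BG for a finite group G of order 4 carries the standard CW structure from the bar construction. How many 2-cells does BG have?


In the bar-construction CW model of BG, the n-cells are indexed by
n-tuples [g_1|...|g_n] of non-identity elements of G (degenerate
simplices with some g_i = e do not contribute cells), so there are
(|G| - 1)^n n-cells.
For dim = 2 with |G| = 4:
cells = (4 - 1)^2 = 3^2 = 9

9


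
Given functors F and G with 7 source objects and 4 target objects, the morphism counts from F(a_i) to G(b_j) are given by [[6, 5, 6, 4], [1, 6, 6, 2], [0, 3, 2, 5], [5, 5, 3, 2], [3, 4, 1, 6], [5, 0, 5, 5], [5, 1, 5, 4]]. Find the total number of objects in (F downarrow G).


Objects of (F downarrow G) are triples (a, b, h: F(a)->G(b)).
The count equals the sum of all entries in the hom-matrix.
sum(row 0) = 21
sum(row 1) = 15
sum(row 2) = 10
sum(row 3) = 15
sum(row 4) = 14
sum(row 5) = 15
sum(row 6) = 15
Grand total = 105

105


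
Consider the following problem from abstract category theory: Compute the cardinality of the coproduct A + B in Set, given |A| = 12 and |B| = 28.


In Set, the coproduct A + B is the disjoint union.
|A + B| = |A| + |B| = 12 + 28 = 40

40


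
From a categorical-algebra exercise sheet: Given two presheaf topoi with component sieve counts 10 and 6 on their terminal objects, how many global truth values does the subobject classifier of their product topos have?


In a product of presheaf topoi E_1 x E_2, the subobject classifier
is Omega = Omega_1 x Omega_2 (componentwise), so
|Omega(top)| = |Omega_1(top_1)| * |Omega_2(top_2)|.
= 10 * 6 = 60.

60


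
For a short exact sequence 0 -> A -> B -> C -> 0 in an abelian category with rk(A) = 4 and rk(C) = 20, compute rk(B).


For a short exact sequence 0 -> A -> B -> C -> 0,
rank is additive: rank(B) = rank(A) + rank(C).
rank(B) = 4 + 20 = 24

24


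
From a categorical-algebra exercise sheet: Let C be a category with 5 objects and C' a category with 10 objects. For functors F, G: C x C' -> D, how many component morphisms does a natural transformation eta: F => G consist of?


A natural transformation eta: F => G assigns one component morphism per
object of the domain category.
The domain is the product category C x C', so
|Ob(C x C')| = |Ob(C)| * |Ob(C')| = 5 * 10 = 50.
Therefore eta has 50 component morphisms.

50


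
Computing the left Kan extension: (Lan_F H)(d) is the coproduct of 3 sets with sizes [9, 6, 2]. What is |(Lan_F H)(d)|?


Pointwise, the left Kan extension (Lan_F H)(d) is the colimit, indexed
by the comma category (F downarrow d), of H composed with the
projection (F downarrow d) -> C. Here that colimit is given
as a coproduct (disjoint union) of sets, so its cardinality is the
sum of the sizes of the summands.
Coproduct of sets with sizes: 9 + 6 + 2
= 17

17


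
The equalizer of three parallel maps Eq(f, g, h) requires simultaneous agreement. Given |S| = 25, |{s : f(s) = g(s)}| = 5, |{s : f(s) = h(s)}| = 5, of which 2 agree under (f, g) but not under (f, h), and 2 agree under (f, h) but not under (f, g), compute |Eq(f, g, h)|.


Eq(f, g, h) is the triple-agreement set: points in S where all three
maps take the same value. Using inclusion-exclusion on the pairwise data:
Pair (f, g) agrees on 5 points; pair (f, h) on 5 points.
Points agreeing under (f, g) but not (f, h) = 2; under (f, h) but not (f, g) = 2.
Triple-agreement = agreement-in-(f, g) minus points that agree under (f, g) but not (f, h):
|Eq(f, g, h)| = 5 - 2 = 3
(cross-check via (f, h): 5 - 2 = 3.)

3


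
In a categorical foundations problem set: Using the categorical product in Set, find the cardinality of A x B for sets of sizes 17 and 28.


In Set, the product A x B is the Cartesian product.
By the universal property, |A x B| = |A| * |B|.
|A x B| = 17 * 28 = 476

476


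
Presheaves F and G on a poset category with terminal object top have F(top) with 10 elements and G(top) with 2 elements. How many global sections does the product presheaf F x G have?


Global sections of a presheaf on a poset with terminal top satisfy
Gamma(H) ~ H(top). Presheaves admit pointwise products, so
(F x G)(top) = F(top) x G(top) (Cartesian product).
|Gamma(F x G)| = |F(top)| * |G(top)| = 10 * 2 = 20.

20


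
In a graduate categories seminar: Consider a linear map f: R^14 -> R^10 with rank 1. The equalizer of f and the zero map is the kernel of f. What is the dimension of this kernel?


The equalizer of f and the zero map is ker(f).
By the rank-nullity theorem: dim(ker(f)) = dim(domain) - rank(f).
dim(ker(f)) = 14 - 1 = 13

13


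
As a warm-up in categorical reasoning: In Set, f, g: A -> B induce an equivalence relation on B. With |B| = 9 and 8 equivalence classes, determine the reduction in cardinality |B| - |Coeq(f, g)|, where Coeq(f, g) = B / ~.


The coequalizer Coeq(f, g) = B / ~ has one element per equivalence class.
|B| = 9, |Coeq(f, g)| = 8.
|B| - |Coeq(f, g)| = 9 - 8 = 1.

1


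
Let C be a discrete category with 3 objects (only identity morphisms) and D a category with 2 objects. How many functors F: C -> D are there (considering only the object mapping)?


A functor from a discrete category C to D is determined by
where each object maps. Each of the 3 objects of C can map
to any of the 2 objects of D independently.
Number of functors = 2^3 = 8

8


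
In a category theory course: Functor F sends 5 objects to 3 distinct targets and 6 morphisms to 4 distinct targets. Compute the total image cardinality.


The image of F consists of distinct objects and distinct morphisms.
|Im(F)| on objects = 3
|Im(F)| on morphisms = 4
Total image cardinality = 3 + 4 = 7

7


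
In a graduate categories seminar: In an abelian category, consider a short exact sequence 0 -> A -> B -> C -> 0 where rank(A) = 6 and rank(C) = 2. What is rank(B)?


For a short exact sequence 0 -> A -> B -> C -> 0,
rank is additive: rank(B) = rank(A) + rank(C).
rank(B) = 6 + 2 = 8

8


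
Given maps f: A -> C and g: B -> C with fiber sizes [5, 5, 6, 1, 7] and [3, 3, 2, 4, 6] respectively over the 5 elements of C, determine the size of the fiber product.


The pullback A x_C B consists of pairs (a, b) with f(a) = g(b).
For each element c in C, the fiber product has |f^-1(c)| * |g^-1(c)| elements.
Summing over C: 5 * 3 + 5 * 3 + 6 * 2 + 1 * 4 + 7 * 6
= 15 + 15 + 12 + 4 + 42 = 88

88


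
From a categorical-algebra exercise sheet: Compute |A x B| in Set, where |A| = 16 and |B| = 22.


In Set, the product A x B is the Cartesian product.
By the universal property, |A x B| = |A| * |B|.
|A x B| = 16 * 22 = 352

352


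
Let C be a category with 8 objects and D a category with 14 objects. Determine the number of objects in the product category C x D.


The product category C x D has objects that are pairs (c, d).
Number of pairs = |Ob(C)| * |Ob(D)| = 8 * 14 = 112

112


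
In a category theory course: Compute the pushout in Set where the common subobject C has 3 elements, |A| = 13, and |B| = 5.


The pushout A +_C B identifies the images of C in A and B.
|A +_C B| = |A| + |B| - |C| (for injections).
= 13 + 5 - 3 = 15

15


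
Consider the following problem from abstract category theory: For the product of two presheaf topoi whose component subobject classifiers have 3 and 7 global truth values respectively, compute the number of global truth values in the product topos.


In a product of presheaf topoi E_1 x E_2, the subobject classifier
is Omega = Omega_1 x Omega_2 (componentwise), so
|Omega(top)| = |Omega_1(top_1)| * |Omega_2(top_2)|.
= 3 * 7 = 21.

21


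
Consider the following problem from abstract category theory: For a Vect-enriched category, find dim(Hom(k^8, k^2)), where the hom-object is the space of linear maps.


In Vect-enriched categories, Hom(k^n, k^m) is the space of m x n matrices.
dim(Hom(k^8, k^2)) = 2 * 8 = 16

16


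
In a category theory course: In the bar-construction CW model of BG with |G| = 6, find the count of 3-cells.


In the bar-construction CW model of BG, the n-cells are indexed by
n-tuples [g_1|...|g_n] of non-identity elements of G (degenerate
simplices with some g_i = e do not contribute cells), so there are
(|G| - 1)^n n-cells.
For dim = 3 with |G| = 6:
cells = (6 - 1)^3 = 5^3 = 125

125


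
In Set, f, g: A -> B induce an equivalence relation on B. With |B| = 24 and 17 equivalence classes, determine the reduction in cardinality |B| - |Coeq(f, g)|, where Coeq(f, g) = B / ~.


The coequalizer Coeq(f, g) = B / ~ has one element per equivalence class.
|B| = 24, |Coeq(f, g)| = 17.
|B| - |Coeq(f, g)| = 24 - 17 = 7.

7


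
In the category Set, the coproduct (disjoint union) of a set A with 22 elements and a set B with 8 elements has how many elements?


In Set, the coproduct A + B is the disjoint union.
|A + B| = |A| + |B| = 22 + 8 = 30

30


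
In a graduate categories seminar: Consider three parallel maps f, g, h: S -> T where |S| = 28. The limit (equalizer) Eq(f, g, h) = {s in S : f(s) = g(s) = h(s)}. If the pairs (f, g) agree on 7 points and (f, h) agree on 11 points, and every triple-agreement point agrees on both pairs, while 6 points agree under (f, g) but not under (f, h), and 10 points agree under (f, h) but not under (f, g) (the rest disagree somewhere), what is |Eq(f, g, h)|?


Eq(f, g, h) is the triple-agreement set: points in S where all three
maps take the same value. Using inclusion-exclusion on the pairwise data:
Pair (f, g) agrees on 7 points; pair (f, h) on 11 points.
Points agreeing under (f, g) but not (f, h) = 6; under (f, h) but not (f, g) = 10.
Triple-agreement = agreement-in-(f, g) minus points that agree under (f, g) but not (f, h):
|Eq(f, g, h)| = 7 - 6 = 1
(cross-check via (f, h): 11 - 10 = 1.)

1


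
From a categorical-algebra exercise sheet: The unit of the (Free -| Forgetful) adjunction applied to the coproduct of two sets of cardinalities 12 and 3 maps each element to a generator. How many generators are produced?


The unit eta_X: X -> U(F(X)) of the Free-Forgetful adjunction
maps each element of X to a generator of F(X). For X = S + T (disjoint
union in Set), |S + T| = |S| + |T|.
Total mappings = 12 + 3 = 15.

15


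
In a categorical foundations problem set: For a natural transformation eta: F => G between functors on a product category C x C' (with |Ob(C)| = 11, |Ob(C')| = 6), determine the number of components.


A natural transformation eta: F => G assigns one component morphism per
object of the domain category.
The domain is the product category C x C', so
|Ob(C x C')| = |Ob(C)| * |Ob(C')| = 11 * 6 = 66.
Therefore eta has 66 component morphisms.

66


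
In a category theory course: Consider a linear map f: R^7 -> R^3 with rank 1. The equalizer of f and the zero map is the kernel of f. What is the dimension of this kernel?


The equalizer of f and the zero map is ker(f).
By the rank-nullity theorem: dim(ker(f)) = dim(domain) - rank(f).
dim(ker(f)) = 7 - 1 = 6

6


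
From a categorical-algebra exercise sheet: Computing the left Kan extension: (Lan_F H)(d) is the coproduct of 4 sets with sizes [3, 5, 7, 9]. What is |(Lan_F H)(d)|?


Pointwise, the left Kan extension (Lan_F H)(d) is the colimit, indexed
by the comma category (F downarrow d), of H composed with the
projection (F downarrow d) -> C. Here that colimit is given
as a coproduct (disjoint union) of sets, so its cardinality is the
sum of the sizes of the summands.
Coproduct of sets with sizes: 3 + 5 + 7 + 9
= 24

24


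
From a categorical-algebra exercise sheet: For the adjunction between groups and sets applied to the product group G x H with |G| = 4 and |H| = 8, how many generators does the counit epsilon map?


The counit epsilon_K: F(U(K)) -> K of the Free-Forgetful adjunction
maps |K| generators of F(U(K)) into K. For K = G x H (the product group),
|G x H| = |G| * |H|.
Total generators mapped = 4 * 8 = 32.

32


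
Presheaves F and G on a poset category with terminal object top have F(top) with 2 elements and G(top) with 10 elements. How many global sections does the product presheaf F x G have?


Global sections of a presheaf on a poset with terminal top satisfy
Gamma(H) ~ H(top). Presheaves admit pointwise products, so
(F x G)(top) = F(top) x G(top) (Cartesian product).
|Gamma(F x G)| = |F(top)| * |G(top)| = 2 * 10 = 20.

20


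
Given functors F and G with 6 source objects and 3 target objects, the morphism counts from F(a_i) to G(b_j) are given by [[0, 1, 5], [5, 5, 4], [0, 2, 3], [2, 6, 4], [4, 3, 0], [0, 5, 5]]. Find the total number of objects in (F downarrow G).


Objects of (F downarrow G) are triples (a, b, h: F(a)->G(b)).
The count equals the sum of all entries in the hom-matrix.
sum(row 0) = 6
sum(row 1) = 14
sum(row 2) = 5
sum(row 3) = 12
sum(row 4) = 7
sum(row 5) = 10
Grand total = 54

54


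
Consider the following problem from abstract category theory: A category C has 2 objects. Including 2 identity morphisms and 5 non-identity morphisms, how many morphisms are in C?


Each object has an identity morphism, giving 2 identities.
Adding the 5 non-identity morphisms:
Total = 2 + 5 = 7

7


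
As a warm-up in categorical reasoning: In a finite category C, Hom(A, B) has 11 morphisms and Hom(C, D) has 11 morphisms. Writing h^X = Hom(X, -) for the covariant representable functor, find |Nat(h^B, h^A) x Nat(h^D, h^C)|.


By the Yoneda lemma, Nat(h^B, h^A) is isomorphic to Hom(A, B),
so |Nat(h^B, h^A)| = |Hom(A, B)| and |Nat(h^D, h^C)| = |Hom(C, D)|.
|Hom(A, B)| = 11, |Hom(C, D)| = 11.
|Nat(h^B, h^A) x Nat(h^D, h^C)| = 11 * 11 = 121

121


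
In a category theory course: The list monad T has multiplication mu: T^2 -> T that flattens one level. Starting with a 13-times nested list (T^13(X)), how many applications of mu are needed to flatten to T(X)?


Each application of mu: T^2 -> T removes one layer of nesting.
Starting at depth 13 (i.e., T^13(X)), we need to reach T(X).
Number of mu applications = 13 - 1 = 12

12


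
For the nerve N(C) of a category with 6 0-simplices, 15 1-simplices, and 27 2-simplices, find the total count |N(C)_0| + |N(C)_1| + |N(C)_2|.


The 2-skeleton of the nerve N(C) consists of simplices in dimensions 0, 1, 2:
  |N(C)_0| = 6 (objects)
  |N(C)_1| = 15 (morphisms)
  |N(C)_2| = 27 (composable pairs)
Total = 6 + 15 + 27 = 48

48


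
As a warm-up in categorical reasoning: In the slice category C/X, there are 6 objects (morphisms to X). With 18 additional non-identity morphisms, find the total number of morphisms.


In the slice category C/X, objects are morphisms to X.
Identity morphisms: 6 (one per object of C/X).
Non-identity morphisms: 18.
Total = 6 + 18 = 24

24


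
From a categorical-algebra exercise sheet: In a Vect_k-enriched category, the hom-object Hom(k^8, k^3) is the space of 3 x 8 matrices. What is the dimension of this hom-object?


In Vect-enriched categories, Hom(k^n, k^m) is the space of m x n matrices.
dim(Hom(k^8, k^3)) = 3 * 8 = 24

24


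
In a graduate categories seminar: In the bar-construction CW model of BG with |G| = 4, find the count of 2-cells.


In the bar-construction CW model of BG, the n-cells are indexed by
n-tuples [g_1|...|g_n] of non-identity elements of G (degenerate
simplices with some g_i = e do not contribute cells), so there are
(|G| - 1)^n n-cells.
For dim = 2 with |G| = 4:
cells = (4 - 1)^2 = 3^2 = 9

9


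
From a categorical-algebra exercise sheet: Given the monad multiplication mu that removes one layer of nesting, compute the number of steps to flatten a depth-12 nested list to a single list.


Each application of mu: T^2 -> T removes one layer of nesting.
Starting at depth 12 (i.e., T^12(X)), we need to reach T(X).
Number of mu applications = 12 - 1 = 11

11


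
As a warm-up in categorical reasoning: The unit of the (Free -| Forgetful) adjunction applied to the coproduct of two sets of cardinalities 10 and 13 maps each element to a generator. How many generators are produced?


The unit eta_X: X -> U(F(X)) of the Free-Forgetful adjunction
maps each element of X to a generator of F(X). For X = S + T (disjoint
union in Set), |S + T| = |S| + |T|.
Total mappings = 10 + 13 = 23.

23


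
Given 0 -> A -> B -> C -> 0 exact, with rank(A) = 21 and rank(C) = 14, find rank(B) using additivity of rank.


For a short exact sequence 0 -> A -> B -> C -> 0,
rank is additive: rank(B) = rank(A) + rank(C).
rank(B) = 21 + 14 = 35

35


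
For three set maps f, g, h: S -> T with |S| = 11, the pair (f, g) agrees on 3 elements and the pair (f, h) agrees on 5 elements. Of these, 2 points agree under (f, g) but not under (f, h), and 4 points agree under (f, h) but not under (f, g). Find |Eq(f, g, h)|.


Eq(f, g, h) is the triple-agreement set: points in S where all three
maps take the same value. Using inclusion-exclusion on the pairwise data:
Pair (f, g) agrees on 3 points; pair (f, h) on 5 points.
Points agreeing under (f, g) but not (f, h) = 2; under (f, h) but not (f, g) = 4.
Triple-agreement = agreement-in-(f, g) minus points that agree under (f, g) but not (f, h):
|Eq(f, g, h)| = 3 - 2 = 1
(cross-check via (f, h): 5 - 4 = 1.)

1


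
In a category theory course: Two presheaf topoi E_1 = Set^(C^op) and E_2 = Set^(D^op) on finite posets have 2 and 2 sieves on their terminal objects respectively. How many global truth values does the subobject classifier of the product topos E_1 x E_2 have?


In a product of presheaf topoi E_1 x E_2, the subobject classifier
is Omega = Omega_1 x Omega_2 (componentwise), so
|Omega(top)| = |Omega_1(top_1)| * |Omega_2(top_2)|.
= 2 * 2 = 4.

4


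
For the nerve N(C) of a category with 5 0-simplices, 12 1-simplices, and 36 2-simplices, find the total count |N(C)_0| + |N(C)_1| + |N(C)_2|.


The 2-skeleton of the nerve N(C) consists of simplices in dimensions 0, 1, 2:
  |N(C)_0| = 5 (objects)
  |N(C)_1| = 12 (morphisms)
  |N(C)_2| = 36 (composable pairs)
Total = 5 + 12 + 36 = 53

53
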